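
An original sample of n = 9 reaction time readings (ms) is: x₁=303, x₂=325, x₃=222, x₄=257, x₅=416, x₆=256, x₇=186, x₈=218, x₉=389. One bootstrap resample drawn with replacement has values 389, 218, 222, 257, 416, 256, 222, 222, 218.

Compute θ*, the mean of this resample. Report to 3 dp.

Mean = (389 + 218 + 222 + 257 + 416 + 256 + 222 + 222 + 218) / 9 = 2420.0 / 9 = 268.889

θ* = 268.889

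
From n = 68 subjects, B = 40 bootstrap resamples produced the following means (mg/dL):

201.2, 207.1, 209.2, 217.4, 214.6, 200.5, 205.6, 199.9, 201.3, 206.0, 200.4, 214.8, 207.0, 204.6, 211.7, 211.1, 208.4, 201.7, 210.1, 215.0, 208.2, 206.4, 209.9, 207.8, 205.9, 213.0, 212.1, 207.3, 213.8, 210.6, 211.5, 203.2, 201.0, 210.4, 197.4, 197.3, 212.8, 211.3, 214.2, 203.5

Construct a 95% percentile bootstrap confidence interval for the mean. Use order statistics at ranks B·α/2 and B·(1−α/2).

Sorted replicates: 197.3, 197.4, 199.9, 200.4, 200.5, 201.0, 201.2, 201.3, 201.7, 203.2, 203.5, 204.6, 205.6, 205.9, 206.0, 206.4, 207.0, 207.1, 207.3, 207.8, 208.2, 208.4, 209.2, 209.9, 210.1, 210.4, 210.6, 211.1, 211.3, 211.5, 211.7, 212.1, 212.8, 213.0, 213.8, 214.2, 214.6, 214.8, 215.0, 217.4
α = 0.05; lower rank = 40 × 0.025 = 1; upper rank = 40 × 0.975 = 39.
The 1st smallest replicate is 197.3; the 39th is 215.0.

(197.3, 215.0)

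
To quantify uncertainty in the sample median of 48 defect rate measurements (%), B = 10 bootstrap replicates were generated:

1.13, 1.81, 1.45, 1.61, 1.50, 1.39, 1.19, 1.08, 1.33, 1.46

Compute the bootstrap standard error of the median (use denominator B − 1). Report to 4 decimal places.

SE* = 0.2242

Bootstrap SE is the standard deviation of the 10 replicate medians.
Mean of replicates: (1.13 + 1.81 + 1.45 + 1.61 + 1.50 + 1.39 + 1.19 + 1.08 + 1.33 + 1.46) / 10 = 13.95000 / 10 = 1.39500
Sum of squared deviations: (−0.26500)² + (+0.41500)² + (+0.05500)² + (+0.21500)² + (+0.10500)² + (−0.00500)² + (−0.20500)² + (−0.31500)² + (−0.06500)² + (+0.06500)² = 0.45245
Variance = 0.45245 / 9 = 0.05027
SE* = √0.05027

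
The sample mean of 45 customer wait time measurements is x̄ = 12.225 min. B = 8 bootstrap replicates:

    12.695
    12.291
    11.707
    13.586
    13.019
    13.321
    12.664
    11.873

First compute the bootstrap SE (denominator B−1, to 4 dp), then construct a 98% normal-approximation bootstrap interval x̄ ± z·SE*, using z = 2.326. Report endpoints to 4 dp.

Mean of replicates = 12.6445; sum of squared deviations = 3.0863; SE* = √(3.0863/7) = 0.6640
Margin = 2.326 × 0.6640 = 1.54446
Interval: 12.225 ± 1.54446

(10.6805, 13.7695)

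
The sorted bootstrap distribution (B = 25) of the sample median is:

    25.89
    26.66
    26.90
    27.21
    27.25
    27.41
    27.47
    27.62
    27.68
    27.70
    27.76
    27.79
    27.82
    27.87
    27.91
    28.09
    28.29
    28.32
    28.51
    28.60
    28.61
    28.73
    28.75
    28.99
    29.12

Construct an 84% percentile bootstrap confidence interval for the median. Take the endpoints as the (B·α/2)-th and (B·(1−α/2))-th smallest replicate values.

α = 0.16; lower rank = 25 × 0.080 = 2; upper rank = 25 × 0.920 = 23.
The 2nd smallest replicate is 26.66; the 23rd is 28.75.

(26.66, 28.75)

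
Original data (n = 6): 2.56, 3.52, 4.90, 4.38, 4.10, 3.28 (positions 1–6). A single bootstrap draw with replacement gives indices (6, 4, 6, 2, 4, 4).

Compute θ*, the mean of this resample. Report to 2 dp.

θ* = 3.87

Resample values: 3.28, 4.38, 3.28, 3.52, 4.38, 4.38.
Mean = (3.28 + 4.38 + 3.28 + 3.52 + 4.38 + 4.38) / 6 = 23.220 / 6 = 3.87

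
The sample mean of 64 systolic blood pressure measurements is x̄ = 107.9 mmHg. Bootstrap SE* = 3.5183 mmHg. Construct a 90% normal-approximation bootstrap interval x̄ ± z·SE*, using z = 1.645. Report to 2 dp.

(102.11, 113.69)

Margin = 1.645 × 3.5183 = 5.788
Interval: 107.9 ± 5.788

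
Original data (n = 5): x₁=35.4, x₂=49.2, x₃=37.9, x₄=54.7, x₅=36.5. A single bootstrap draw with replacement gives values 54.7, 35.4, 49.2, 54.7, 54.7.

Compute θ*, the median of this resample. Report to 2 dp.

θ* = 54.70

Sorted: 35.4, 49.2, 54.7, 54.7, 54.7
Median = middle value = 54.70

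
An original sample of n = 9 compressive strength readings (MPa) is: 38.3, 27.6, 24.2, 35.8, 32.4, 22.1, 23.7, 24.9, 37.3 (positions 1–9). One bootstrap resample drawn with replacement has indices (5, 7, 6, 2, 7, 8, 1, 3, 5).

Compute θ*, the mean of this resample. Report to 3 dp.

Resample values: 32.4, 23.7, 22.1, 27.6, 23.7, 24.9, 38.3, 24.2, 32.4.
Mean = (32.4 + 23.7 + 22.1 + 27.6 + 23.7 + 24.9 + 38.3 + 24.2 + 32.4) / 9 = 249.30 / 9 = 27.700

θ* = 27.700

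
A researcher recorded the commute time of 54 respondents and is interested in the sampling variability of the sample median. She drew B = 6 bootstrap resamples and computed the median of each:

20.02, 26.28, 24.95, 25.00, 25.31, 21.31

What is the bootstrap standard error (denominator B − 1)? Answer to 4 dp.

SE* = 2.5172

Bootstrap SE is the standard deviation of the 6 replicate medians.
Mean of replicates: (20.02 + 26.28 + 24.95 + 25.00 + 25.31 + 21.31) / 6 = 142.87000 / 6 = 23.81167
Sum of squared deviations: (−3.79167)² + (+2.46833)² + (+1.13833)² + (+1.18833)² + (+1.49833)² + (−2.50167)² = 31.68068
Variance = 31.68068 / 5 = 6.33614
SE* = √6.33614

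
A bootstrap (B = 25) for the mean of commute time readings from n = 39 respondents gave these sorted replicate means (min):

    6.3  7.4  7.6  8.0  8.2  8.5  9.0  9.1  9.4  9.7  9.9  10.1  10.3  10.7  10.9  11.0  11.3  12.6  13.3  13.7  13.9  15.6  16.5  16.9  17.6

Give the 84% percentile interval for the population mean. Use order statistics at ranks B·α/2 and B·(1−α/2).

(7.4, 16.5)

α = 0.16; lower rank = 25 × 0.080 = 2; upper rank = 25 × 0.920 = 23.
The 2nd smallest replicate is 7.4; the 23rd is 16.5.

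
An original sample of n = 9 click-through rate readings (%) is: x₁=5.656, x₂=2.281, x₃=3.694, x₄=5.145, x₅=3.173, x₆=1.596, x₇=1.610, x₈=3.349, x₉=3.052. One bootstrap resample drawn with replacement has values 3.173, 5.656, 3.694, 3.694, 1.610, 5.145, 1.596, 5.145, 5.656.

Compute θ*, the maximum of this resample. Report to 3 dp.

Maximum = 5.656

θ* = 5.656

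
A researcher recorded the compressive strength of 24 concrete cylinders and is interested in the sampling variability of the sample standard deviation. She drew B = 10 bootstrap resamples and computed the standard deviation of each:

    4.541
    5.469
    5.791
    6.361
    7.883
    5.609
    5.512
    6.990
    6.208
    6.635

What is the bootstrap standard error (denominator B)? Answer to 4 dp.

SE* = 0.8859

Bootstrap SE is the standard deviation of the 10 replicate standard deviations.
Mean of replicates: (4.541 + 5.469 + 5.791 + 6.361 + 7.883 + 5.609 + 5.512 + 6.990 + 6.208 + 6.635) / 10 = 60.99900 / 10 = 6.09990
Sum of squared deviations: (−1.55890)² + (−0.63090)² + (−0.30890)² + (+0.26110)² + (+1.78310)² + (−0.49090)² + (−0.58790)² + (+0.89010)² + (+0.10810)² + (+0.53510)² = 7.84815
Variance = 7.84815 / 10 = 0.78481
SE* = √0.78481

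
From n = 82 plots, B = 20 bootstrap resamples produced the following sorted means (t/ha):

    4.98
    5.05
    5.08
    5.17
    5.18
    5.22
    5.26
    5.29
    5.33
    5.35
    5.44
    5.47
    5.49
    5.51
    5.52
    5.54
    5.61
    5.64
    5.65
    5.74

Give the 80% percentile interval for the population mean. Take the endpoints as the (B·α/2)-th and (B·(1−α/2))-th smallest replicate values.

(5.05, 5.64)

α = 0.20; lower rank = 20 × 0.100 = 2; upper rank = 20 × 0.900 = 18.
The 2nd smallest replicate is 5.05; the 18th is 5.64.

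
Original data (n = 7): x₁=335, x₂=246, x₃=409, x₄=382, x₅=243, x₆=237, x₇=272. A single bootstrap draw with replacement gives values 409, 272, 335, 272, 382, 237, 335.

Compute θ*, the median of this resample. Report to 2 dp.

Sorted: 237, 272, 272, 335, 335, 382, 409
Median = middle value = 335.00

θ* = 335.00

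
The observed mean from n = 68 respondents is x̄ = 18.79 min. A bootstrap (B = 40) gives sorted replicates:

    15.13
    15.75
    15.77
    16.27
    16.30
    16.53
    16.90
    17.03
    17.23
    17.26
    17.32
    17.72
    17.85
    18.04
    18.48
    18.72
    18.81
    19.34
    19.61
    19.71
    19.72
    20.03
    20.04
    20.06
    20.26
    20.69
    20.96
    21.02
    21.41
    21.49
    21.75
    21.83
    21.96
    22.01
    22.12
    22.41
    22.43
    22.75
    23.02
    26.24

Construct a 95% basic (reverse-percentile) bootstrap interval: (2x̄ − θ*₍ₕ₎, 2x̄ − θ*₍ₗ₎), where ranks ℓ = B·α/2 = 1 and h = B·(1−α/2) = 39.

Percentile endpoints at ranks 1 and 39: θ*₍1₎ = 15.13, θ*₍39₎ = 23.02.
Basic interval reflects these around x̄:
  lower = 2 × 18.79 − 23.02 = 14.56
  upper = 2 × 18.79 − 15.13 = 22.45

(14.56, 22.45)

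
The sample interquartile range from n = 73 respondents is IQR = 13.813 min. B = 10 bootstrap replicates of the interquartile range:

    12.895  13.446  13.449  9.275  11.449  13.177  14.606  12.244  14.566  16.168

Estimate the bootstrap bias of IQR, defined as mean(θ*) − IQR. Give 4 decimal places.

bias = −0.6855

mean(θ*) = (12.895 + 13.446 + 13.449 + 9.275 + 11.449 + 13.177 + 14.606 + 12.244 + 14.566 + 16.168) / 10 = 13.12750
bias = 13.12750 − 13.813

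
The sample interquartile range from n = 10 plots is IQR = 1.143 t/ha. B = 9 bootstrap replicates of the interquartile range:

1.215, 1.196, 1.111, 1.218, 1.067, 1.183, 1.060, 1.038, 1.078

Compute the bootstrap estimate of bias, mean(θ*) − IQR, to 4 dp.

mean(θ*) = (1.215 + 1.196 + 1.111 + 1.218 + 1.067 + 1.183 + 1.060 + 1.038 + 1.078) / 9 = 1.12956
bias = 1.12956 − 1.143

bias = −0.0134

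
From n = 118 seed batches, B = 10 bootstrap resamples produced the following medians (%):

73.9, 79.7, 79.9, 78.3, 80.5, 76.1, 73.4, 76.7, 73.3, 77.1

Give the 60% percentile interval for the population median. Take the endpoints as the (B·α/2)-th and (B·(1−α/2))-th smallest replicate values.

Sorted replicates: 73.3, 73.4, 73.9, 76.1, 76.7, 77.1, 78.3, 79.7, 79.9, 80.5
α = 0.40; lower rank = 10 × 0.200 = 2; upper rank = 10 × 0.800 = 8.
The 2nd smallest replicate is 73.4; the 8th is 79.7.

(73.4, 79.7)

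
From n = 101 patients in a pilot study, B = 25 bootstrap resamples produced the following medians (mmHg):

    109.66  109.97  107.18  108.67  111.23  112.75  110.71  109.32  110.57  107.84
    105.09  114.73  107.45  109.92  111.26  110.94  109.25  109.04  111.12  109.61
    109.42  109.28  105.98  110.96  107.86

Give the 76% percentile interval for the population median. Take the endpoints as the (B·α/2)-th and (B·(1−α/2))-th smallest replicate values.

Sorted replicates: 105.09, 105.98, 107.18, 107.45, 107.84, 107.86, 108.67, 109.04, 109.25, 109.28, 109.32, 109.42, 109.61, 109.66, 109.92, 109.97, 110.57, 110.71, 110.94, 110.96, 111.12, 111.23, 111.26, 112.75, 114.73
α = 0.24; lower rank = 25 × 0.120 = 3; upper rank = 25 × 0.880 = 22.
The 3rd smallest replicate is 107.18; the 22nd is 111.23.

(107.18, 111.23)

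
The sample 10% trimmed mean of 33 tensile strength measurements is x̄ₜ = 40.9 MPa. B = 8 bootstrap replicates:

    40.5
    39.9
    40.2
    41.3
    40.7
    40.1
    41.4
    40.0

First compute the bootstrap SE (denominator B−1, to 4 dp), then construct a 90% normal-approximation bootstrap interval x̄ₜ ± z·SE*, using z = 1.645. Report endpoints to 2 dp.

Mean of replicates = 40.5125; sum of squared deviations = 2.3487; SE* = √(2.3487/7) = 0.5793
Margin = 1.645 × 0.5793 = 0.953
Interval: 40.9 ± 0.953

(39.95, 41.85)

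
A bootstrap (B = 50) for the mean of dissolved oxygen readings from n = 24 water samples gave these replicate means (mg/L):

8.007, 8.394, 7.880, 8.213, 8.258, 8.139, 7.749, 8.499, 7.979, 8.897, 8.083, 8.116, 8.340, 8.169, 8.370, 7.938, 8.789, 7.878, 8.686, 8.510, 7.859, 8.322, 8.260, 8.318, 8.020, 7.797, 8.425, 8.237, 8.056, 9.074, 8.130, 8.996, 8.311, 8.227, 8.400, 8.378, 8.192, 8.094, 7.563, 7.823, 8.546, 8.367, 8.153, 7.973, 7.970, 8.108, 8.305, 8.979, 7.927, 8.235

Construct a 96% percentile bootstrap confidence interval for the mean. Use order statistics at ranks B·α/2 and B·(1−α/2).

(7.563, 8.996)

Sorted replicates: 7.563, 7.749, 7.797, 7.823, 7.859, 7.878, 7.880, 7.927, 7.938, 7.970, 7.973, 7.979, 8.007, 8.020, 8.056, 8.083, 8.094, 8.108, 8.116, 8.130, 8.139, 8.153, 8.169, 8.192, 8.213, 8.227, 8.235, 8.237, 8.258, 8.260, 8.305, 8.311, 8.318, 8.322, 8.340, 8.367, 8.370, 8.378, 8.394, 8.400, 8.425, 8.499, 8.510, 8.546, 8.686, 8.789, 8.897, 8.979, 8.996, 9.074
α = 0.04; lower rank = 50 × 0.020 = 1; upper rank = 50 × 0.980 = 49.
The 1st smallest replicate is 7.563; the 49th is 8.996.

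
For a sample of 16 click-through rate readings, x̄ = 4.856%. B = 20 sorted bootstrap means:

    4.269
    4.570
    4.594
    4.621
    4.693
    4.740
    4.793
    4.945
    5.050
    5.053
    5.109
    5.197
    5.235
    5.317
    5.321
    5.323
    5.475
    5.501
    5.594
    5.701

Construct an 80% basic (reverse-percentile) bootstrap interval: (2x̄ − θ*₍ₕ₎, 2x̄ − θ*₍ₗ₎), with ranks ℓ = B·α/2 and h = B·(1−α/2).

Percentile endpoints at ranks 2 and 18: θ*₍2₎ = 4.570, θ*₍18₎ = 5.501.
Basic interval reflects these around x̄:
  lower = 2 × 4.856 − 5.501 = 4.211
  upper = 2 × 4.856 − 4.570 = 5.142

(4.211, 5.142)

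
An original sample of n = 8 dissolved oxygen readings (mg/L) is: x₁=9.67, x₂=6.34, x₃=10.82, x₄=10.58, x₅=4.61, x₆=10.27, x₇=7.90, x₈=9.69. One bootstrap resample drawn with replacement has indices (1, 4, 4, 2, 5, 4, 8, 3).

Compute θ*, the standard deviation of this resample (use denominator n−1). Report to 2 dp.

Resample values: 9.67, 10.58, 10.58, 6.34, 4.61, 10.58, 9.69, 10.82.
Mean = 9.1088; sum of squared deviations = 37.9797
s² = 37.9797 / 7 = 5.4257
s = √5.4257 = 2.33

θ* = 2.33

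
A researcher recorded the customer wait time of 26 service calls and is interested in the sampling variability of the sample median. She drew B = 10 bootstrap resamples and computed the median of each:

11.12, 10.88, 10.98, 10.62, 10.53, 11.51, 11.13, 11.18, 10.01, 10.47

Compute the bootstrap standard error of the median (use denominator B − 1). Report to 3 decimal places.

Bootstrap SE is the standard deviation of the 10 replicate medians.
Mean of replicates: (11.12 + 10.88 + 10.98 + 10.62 + 10.53 + 11.51 + 11.13 + 11.18 + 10.01 + 10.47) / 10 = 108.4300 / 10 = 10.8430
Sum of squared deviations: (+0.2770)² + (+0.0370)² + (+0.1370)² + (−0.2230)² + (−0.3130)² + (+0.6670)² + (+0.2870)² + (+0.3370)² + (−0.8330)² + (−0.3730)² = 1.7184
Variance = 1.7184 / 9 = 0.1909
SE* = √0.1909

SE* = 0.437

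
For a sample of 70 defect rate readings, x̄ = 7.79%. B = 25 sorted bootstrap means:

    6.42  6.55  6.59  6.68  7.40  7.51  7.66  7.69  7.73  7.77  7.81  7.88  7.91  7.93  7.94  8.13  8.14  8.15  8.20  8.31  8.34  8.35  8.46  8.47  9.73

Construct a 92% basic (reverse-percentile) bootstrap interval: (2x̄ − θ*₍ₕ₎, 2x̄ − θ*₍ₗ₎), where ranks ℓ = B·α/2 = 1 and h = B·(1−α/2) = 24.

Percentile endpoints at ranks 1 and 24: θ*₍1₎ = 6.42, θ*₍24₎ = 8.47.
Basic interval reflects these around x̄:
  lower = 2 × 7.79 − 8.47 = 7.11
  upper = 2 × 7.79 − 6.42 = 9.16

(7.11, 9.16)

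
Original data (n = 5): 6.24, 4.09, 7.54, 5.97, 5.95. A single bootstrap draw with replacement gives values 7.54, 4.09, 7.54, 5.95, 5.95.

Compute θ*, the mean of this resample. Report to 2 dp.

θ* = 6.21

Mean = (7.54 + 4.09 + 7.54 + 5.95 + 5.95) / 5 = 31.070 / 5 = 6.21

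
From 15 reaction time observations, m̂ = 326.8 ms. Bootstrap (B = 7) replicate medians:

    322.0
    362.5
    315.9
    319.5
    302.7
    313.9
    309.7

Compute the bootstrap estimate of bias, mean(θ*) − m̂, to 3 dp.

mean(θ*) = (322.0 + 362.5 + 315.9 + 319.5 + 302.7 + 313.9 + 309.7) / 7 = 320.8857
bias = 320.8857 − 326.8

bias = −5.914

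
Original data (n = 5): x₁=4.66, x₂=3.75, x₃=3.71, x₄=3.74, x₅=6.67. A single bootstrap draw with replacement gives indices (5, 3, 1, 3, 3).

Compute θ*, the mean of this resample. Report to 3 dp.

Resample values: 6.67, 3.71, 4.66, 3.71, 3.71.
Mean = (6.67 + 3.71 + 4.66 + 3.71 + 3.71) / 5 = 22.460 / 5 = 4.492

θ* = 4.492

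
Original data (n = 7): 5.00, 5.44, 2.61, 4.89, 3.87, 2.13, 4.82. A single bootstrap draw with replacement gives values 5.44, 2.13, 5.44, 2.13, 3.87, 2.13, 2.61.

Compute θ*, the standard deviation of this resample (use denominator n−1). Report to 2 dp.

θ* = 1.53

Mean = 3.3929; sum of squared deviations = 14.0065
s² = 14.0065 / 6 = 2.3344
s = √2.3344 = 1.53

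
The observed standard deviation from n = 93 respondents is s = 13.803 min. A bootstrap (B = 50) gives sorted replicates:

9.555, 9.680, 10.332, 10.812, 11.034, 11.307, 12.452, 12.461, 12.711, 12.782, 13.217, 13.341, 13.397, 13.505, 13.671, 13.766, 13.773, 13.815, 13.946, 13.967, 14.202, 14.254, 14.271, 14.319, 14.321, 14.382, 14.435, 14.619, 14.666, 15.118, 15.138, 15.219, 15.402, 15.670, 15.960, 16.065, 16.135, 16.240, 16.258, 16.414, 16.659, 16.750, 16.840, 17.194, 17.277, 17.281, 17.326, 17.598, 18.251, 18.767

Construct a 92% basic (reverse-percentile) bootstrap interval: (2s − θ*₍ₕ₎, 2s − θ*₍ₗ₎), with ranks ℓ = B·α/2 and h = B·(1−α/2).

(10.008, 17.926)

Percentile endpoints at ranks 2 and 48: θ*₍2₎ = 9.680, θ*₍48₎ = 17.598.
Basic interval reflects these around s:
  lower = 2 × 13.803 − 17.598 = 10.008
  upper = 2 × 13.803 − 9.680 = 17.926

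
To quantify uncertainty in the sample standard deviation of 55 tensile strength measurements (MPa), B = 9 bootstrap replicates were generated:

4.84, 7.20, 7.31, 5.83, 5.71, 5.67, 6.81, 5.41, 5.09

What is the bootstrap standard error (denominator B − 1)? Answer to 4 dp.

Bootstrap SE is the standard deviation of the 9 replicate standard deviations.
Mean of replicates: (4.84 + 7.20 + 7.31 + 5.83 + 5.71 + 5.67 + 6.81 + 5.41 + 5.09) / 9 = 53.87000 / 9 = 5.98556
Sum of squared deviations: (−1.14556)² + (+1.21444)² + (+1.32444)² + (−0.15556)² + (−0.27556)² + (−0.31556)² + (+0.82444)² + (−0.57556)² + (−0.89556)² = 6.55402
Variance = 6.55402 / 8 = 0.81925
SE* = √0.81925

SE* = 0.9051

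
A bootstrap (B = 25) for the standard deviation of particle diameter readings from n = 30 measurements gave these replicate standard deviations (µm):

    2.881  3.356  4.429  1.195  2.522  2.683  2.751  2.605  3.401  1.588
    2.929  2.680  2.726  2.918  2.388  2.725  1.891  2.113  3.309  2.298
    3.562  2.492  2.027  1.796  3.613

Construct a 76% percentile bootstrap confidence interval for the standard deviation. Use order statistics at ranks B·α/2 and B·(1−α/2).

(1.796, 3.401)

Sorted replicates: 1.195, 1.588, 1.796, 1.891, 2.027, 2.113, 2.298, 2.388, 2.492, 2.522, 2.605, 2.680, 2.683, 2.725, 2.726, 2.751, 2.881, 2.918, 2.929, 3.309, 3.356, 3.401, 3.562, 3.613, 4.429
α = 0.24; lower rank = 25 × 0.120 = 3; upper rank = 25 × 0.880 = 22.
The 3rd smallest replicate is 1.796; the 22nd is 3.401.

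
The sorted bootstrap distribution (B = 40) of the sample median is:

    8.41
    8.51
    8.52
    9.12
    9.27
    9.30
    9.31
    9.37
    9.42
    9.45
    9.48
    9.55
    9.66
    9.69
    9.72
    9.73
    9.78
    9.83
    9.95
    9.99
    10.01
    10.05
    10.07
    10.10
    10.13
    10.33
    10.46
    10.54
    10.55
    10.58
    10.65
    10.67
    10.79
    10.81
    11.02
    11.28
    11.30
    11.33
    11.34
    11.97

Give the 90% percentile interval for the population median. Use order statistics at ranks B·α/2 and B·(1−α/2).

(8.51, 11.33)

α = 0.10; lower rank = 40 × 0.050 = 2; upper rank = 40 × 0.950 = 38.
The 2nd smallest replicate is 8.51; the 38th is 11.33.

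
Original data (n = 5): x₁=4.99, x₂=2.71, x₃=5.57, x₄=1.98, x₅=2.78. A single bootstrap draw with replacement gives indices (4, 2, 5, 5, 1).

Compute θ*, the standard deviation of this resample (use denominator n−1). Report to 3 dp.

Resample values: 1.98, 2.71, 2.78, 2.78, 4.99.
Mean = 3.0480; sum of squared deviations = 5.1699
s² = 5.1699 / 4 = 1.2925
s = √1.2925 = 1.137

θ* = 1.137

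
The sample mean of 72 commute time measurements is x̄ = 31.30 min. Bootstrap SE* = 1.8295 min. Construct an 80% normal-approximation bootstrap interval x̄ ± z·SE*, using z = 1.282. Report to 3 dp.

Margin = 1.282 × 1.8295 = 2.3454
Interval: 31.30 ± 2.3454

(28.955, 33.645)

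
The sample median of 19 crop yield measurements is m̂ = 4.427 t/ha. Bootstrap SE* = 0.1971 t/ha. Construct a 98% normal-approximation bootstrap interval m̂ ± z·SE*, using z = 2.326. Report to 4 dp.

Margin = 2.326 × 0.1971 = 0.45845
Interval: 4.427 ± 0.45845

(3.9685, 4.8855)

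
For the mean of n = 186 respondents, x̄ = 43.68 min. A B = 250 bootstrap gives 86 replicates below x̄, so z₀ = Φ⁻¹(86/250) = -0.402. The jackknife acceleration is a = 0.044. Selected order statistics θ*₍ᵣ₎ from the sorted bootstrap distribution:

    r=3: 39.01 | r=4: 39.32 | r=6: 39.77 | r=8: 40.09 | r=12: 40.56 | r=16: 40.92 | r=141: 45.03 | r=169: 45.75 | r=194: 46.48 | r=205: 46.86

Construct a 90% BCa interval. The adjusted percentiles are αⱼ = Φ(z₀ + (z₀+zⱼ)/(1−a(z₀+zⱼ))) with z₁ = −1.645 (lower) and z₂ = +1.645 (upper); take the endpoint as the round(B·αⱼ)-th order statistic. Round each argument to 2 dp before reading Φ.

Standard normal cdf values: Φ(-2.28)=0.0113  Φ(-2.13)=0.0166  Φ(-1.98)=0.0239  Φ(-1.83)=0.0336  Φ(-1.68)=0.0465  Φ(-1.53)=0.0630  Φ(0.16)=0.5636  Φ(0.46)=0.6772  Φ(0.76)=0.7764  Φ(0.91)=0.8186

(39.01, 46.86)

Lower: z₀ + z₁ = -0.402 + (-1.645) = -2.047; 1 − a(z₀+z₁) = 1 − (0.044)(-2.047) = 1.0901; argument = -0.402 + (-2.047)/1.0901 = -2.2799 → -2.28.
α₁ = Φ(-2.28) = 0.0113; rank = round(250 × 0.0113) = 3; θ*₍3₎ = 39.01.
Upper: z₀ + z₂ = 1.243; 1 − a(z₀+z₂) = 0.9453; argument = 0.9129 → 0.91; α₂ = 0.8186; rank = 205; θ*₍205₎ = 46.86.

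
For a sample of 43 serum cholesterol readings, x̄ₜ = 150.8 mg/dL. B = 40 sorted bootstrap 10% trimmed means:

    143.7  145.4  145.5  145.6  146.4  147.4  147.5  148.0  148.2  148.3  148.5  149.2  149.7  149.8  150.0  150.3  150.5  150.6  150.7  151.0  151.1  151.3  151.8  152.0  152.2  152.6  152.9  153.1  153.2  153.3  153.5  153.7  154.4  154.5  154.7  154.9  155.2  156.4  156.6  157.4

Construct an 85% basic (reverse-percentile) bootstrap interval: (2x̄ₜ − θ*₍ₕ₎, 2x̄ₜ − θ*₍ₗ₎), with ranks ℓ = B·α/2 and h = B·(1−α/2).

(146.4, 156.1)

Percentile endpoints at ranks 3 and 37: θ*₍3₎ = 145.5, θ*₍37₎ = 155.2.
Basic interval reflects these around x̄ₜ:
  lower = 2 × 150.8 − 155.2 = 146.4
  upper = 2 × 150.8 − 145.5 = 156.1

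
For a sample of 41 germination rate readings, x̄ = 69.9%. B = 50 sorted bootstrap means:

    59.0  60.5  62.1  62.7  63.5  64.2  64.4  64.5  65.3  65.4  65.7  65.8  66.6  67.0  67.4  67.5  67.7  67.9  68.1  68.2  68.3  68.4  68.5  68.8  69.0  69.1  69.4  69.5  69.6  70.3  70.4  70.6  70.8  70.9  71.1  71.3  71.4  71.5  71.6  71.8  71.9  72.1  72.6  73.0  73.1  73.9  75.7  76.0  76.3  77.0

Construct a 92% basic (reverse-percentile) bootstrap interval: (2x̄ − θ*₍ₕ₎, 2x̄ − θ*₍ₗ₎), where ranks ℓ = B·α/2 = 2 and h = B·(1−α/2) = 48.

Percentile endpoints at ranks 2 and 48: θ*₍2₎ = 60.5, θ*₍48₎ = 76.0.
Basic interval reflects these around x̄:
  lower = 2 × 69.9 − 76.0 = 63.8
  upper = 2 × 69.9 − 60.5 = 79.3

(63.8, 79.3)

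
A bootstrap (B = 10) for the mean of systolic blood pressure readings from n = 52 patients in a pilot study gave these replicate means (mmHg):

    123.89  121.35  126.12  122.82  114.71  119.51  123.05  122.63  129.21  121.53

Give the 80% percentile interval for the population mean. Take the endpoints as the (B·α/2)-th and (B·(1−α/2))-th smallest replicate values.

Sorted replicates: 114.71, 119.51, 121.35, 121.53, 122.63, 122.82, 123.05, 123.89, 126.12, 129.21
α = 0.20; lower rank = 10 × 0.100 = 1; upper rank = 10 × 0.900 = 9.
The 1st smallest replicate is 114.71; the 9th is 126.12.

(114.71, 126.12)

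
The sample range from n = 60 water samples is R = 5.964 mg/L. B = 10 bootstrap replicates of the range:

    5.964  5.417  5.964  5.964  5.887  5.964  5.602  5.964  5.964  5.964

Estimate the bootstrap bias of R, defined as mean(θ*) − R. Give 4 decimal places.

bias = −0.0986

mean(θ*) = (5.964 + 5.417 + 5.964 + 5.964 + 5.887 + 5.964 + 5.602 + 5.964 + 5.964 + 5.964) / 10 = 5.86540
bias = 5.86540 − 5.964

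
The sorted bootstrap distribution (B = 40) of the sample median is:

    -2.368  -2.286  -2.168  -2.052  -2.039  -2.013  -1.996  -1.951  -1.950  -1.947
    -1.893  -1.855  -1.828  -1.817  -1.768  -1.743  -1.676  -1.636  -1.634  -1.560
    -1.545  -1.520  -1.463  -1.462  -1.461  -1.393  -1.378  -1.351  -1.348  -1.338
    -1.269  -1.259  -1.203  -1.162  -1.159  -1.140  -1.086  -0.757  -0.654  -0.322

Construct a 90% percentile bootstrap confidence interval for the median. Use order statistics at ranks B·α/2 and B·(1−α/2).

(-2.286, -0.757)

α = 0.10; lower rank = 40 × 0.050 = 2; upper rank = 40 × 0.950 = 38.
The 2nd smallest replicate is -2.286; the 38th is -0.757.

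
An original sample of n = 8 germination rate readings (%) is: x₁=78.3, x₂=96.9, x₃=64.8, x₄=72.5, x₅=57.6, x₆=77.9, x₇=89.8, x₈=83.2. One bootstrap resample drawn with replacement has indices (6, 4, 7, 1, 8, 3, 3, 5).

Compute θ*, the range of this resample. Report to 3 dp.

Resample values: 77.9, 72.5, 89.8, 78.3, 83.2, 64.8, 64.8, 57.6.
Range = 89.8 − 57.6 = 32.200

θ* = 32.200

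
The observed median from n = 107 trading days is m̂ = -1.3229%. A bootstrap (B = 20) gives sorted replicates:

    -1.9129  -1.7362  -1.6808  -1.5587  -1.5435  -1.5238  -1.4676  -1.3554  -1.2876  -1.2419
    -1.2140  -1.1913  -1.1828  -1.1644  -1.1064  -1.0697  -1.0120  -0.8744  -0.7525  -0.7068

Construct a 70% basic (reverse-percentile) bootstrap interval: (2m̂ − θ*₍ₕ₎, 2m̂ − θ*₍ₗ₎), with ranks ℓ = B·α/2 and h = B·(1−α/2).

(-1.6338, -0.9650)

Percentile endpoints at ranks 3 and 17: θ*₍3₎ = -1.6808, θ*₍17₎ = -1.0120.
Basic interval reflects these around m̂:
  lower = 2 × -1.3229 − -1.0120 = -1.6338
  upper = 2 × -1.3229 − -1.6808 = -0.9650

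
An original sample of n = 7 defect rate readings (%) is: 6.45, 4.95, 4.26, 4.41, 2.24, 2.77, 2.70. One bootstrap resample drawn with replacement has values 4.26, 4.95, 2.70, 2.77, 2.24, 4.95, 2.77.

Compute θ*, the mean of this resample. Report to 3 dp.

Mean = (4.26 + 4.95 + 2.70 + 2.77 + 2.24 + 4.95 + 2.77) / 7 = 24.640 / 7 = 3.520

θ* = 3.520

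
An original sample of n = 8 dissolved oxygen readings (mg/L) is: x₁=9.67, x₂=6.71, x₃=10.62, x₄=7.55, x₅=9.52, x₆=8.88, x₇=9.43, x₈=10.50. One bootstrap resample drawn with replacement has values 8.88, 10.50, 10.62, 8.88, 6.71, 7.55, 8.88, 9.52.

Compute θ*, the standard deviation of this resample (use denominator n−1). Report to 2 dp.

θ* = 1.34

Mean = 8.9425; sum of squared deviations = 12.5081
s² = 12.5081 / 7 = 1.7869
s = √1.7869 = 1.34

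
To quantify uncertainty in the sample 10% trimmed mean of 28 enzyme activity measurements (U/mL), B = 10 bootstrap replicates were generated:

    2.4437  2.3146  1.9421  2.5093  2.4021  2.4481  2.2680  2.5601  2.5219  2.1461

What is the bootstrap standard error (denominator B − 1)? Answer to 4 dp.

SE* = 0.1932

Bootstrap SE is the standard deviation of the 10 replicate 10% trimmed means.
Mean of replicates: (2.4437 + 2.3146 + 1.9421 + 2.5093 + 2.4021 + 2.4481 + 2.2680 + 2.5601 + 2.5219 + 2.1461) / 10 = 23.55600 / 10 = 2.35560
Sum of squared deviations: (+0.08810)² + (−0.04100)² + (−0.41350)² + (+0.15370)² + (+0.04650)² + (+0.09250)² + (−0.08760)² + (+0.20450)² + (+0.16630)² + (−0.20950)² = 0.33581
Variance = 0.33581 / 9 = 0.03731
SE* = √0.03731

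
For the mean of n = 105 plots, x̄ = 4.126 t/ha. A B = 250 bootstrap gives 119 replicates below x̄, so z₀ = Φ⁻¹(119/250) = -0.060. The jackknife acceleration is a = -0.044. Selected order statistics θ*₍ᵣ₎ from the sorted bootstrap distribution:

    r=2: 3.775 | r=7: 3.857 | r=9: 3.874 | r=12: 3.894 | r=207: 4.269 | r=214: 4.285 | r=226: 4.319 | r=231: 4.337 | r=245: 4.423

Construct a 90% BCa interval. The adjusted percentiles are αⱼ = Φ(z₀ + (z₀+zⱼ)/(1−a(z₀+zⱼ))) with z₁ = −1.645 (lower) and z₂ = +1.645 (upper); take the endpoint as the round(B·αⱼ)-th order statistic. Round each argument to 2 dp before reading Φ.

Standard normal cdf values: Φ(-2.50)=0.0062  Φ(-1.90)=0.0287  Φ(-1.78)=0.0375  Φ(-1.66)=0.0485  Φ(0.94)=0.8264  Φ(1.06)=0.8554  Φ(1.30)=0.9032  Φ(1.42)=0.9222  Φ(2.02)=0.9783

Lower: z₀ + z₁ = -0.060 + (-1.645) = -1.705; 1 − a(z₀+z₁) = 1 − (-0.044)(-1.705) = 0.9250; argument = -0.060 + (-1.705)/0.9250 = -1.9033 → -1.90.
α₁ = Φ(-1.90) = 0.0287; rank = round(250 × 0.0287) = 7; θ*₍7₎ = 3.857.
Upper: z₀ + z₂ = 1.585; 1 − a(z₀+z₂) = 1.0697; argument = 1.4217 → 1.42; α₂ = 0.9222; rank = 231; θ*₍231₎ = 4.337.

(3.857, 4.337)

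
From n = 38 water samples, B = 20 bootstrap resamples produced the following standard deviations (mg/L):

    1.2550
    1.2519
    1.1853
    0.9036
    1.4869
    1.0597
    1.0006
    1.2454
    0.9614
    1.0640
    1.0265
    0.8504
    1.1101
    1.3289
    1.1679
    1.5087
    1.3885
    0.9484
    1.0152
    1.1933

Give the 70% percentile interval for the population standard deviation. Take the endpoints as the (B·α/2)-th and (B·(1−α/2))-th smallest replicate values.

(0.9484, 1.3289)

Sorted replicates: 0.8504, 0.9036, 0.9484, 0.9614, 1.0006, 1.0152, 1.0265, 1.0597, 1.0640, 1.1101, 1.1679, 1.1853, 1.1933, 1.2454, 1.2519, 1.2550, 1.3289, 1.3885, 1.4869, 1.5087
α = 0.30; lower rank = 20 × 0.150 = 3; upper rank = 20 × 0.850 = 17.
The 3rd smallest replicate is 0.9484; the 17th is 1.3289.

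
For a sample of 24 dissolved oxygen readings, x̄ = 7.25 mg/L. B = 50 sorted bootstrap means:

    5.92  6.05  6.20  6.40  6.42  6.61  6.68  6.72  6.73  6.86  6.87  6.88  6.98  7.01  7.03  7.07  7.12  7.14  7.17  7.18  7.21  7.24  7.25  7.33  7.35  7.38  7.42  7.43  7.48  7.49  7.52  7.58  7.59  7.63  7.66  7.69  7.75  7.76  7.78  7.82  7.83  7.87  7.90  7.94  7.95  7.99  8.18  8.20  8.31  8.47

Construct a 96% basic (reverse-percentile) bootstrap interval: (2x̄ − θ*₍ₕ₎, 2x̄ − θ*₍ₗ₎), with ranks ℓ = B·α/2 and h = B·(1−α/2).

Percentile endpoints at ranks 1 and 49: θ*₍1₎ = 5.92, θ*₍49₎ = 8.31.
Basic interval reflects these around x̄:
  lower = 2 × 7.25 − 8.31 = 6.19
  upper = 2 × 7.25 − 5.92 = 8.58

(6.19, 8.58)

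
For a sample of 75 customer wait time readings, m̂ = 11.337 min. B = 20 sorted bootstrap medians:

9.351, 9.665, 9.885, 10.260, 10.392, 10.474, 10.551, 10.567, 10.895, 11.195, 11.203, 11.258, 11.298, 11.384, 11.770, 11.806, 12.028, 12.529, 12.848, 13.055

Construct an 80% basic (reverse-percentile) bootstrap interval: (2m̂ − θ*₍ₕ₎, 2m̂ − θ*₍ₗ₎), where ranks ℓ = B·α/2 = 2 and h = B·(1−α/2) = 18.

Percentile endpoints at ranks 2 and 18: θ*₍2₎ = 9.665, θ*₍18₎ = 12.529.
Basic interval reflects these around m̂:
  lower = 2 × 11.337 − 12.529 = 10.145
  upper = 2 × 11.337 − 9.665 = 13.009

(10.145, 13.009)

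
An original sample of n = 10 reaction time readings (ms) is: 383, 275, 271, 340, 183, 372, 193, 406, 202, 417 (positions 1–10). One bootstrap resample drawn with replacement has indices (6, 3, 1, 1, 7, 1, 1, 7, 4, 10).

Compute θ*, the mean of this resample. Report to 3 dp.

θ* = 331.800

Resample values: 372, 271, 383, 383, 193, 383, 383, 193, 340, 417.
Mean = (372 + 271 + 383 + 383 + 193 + 383 + 383 + 193 + 340 + 417) / 10 = 3318.0 / 10 = 331.800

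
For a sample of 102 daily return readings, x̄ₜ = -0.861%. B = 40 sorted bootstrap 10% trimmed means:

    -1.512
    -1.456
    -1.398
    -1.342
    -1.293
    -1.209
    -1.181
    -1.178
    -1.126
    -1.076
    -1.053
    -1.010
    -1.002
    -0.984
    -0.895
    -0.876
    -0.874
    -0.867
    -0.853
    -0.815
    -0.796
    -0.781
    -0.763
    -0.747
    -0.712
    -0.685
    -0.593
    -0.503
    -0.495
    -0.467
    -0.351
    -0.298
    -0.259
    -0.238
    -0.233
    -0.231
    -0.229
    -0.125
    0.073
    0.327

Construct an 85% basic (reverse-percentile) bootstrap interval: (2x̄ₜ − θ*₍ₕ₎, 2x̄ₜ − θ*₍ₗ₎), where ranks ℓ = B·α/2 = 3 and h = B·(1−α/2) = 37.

(-1.493, -0.324)

Percentile endpoints at ranks 3 and 37: θ*₍3₎ = -1.398, θ*₍37₎ = -0.229.
Basic interval reflects these around x̄ₜ:
  lower = 2 × -0.861 − -0.229 = -1.493
  upper = 2 × -0.861 − -1.398 = -0.324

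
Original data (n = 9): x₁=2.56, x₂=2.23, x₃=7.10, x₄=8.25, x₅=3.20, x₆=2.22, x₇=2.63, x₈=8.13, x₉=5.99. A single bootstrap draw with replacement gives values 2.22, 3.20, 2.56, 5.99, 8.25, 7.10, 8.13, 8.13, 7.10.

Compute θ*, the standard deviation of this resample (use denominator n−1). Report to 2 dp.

θ* = 2.51

Mean = 5.8533; sum of squared deviations = 50.3248
s² = 50.3248 / 8 = 6.2906
s = √6.2906 = 2.51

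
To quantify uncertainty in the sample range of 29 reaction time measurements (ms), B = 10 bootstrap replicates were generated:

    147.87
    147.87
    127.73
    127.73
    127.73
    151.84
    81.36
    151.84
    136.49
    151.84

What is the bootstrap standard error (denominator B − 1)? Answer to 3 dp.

SE* = 21.653

Bootstrap SE is the standard deviation of the 10 replicate ranges.
Mean of replicates: (147.87 + 147.87 + 127.73 + 127.73 + 127.73 + 151.84 + 81.36 + 151.84 + 136.49 + 151.84) / 10 = 1352.3000 / 10 = 135.2300
Sum of squared deviations: (+12.6400)² + (+12.6400)² + (−7.5000)² + (−7.5000)² + (−7.5000)² + (+16.6100)² + (−53.8700)² + (+16.6100)² + (+1.2600)² + (+16.6100)² = 4219.5300
Variance = 4219.5300 / 9 = 468.8367
SE* = √468.8367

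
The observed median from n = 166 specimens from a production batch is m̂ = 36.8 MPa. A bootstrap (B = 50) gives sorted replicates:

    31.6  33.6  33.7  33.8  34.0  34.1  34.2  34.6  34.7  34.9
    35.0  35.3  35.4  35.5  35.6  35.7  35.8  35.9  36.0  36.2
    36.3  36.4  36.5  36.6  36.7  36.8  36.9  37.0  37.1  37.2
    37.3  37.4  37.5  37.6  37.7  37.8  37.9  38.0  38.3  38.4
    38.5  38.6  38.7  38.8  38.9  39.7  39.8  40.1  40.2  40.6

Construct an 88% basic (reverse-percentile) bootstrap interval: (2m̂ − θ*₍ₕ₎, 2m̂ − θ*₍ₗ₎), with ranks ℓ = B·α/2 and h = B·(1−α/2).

Percentile endpoints at ranks 3 and 47: θ*₍3₎ = 33.7, θ*₍47₎ = 39.8.
Basic interval reflects these around m̂:
  lower = 2 × 36.8 − 39.8 = 33.8
  upper = 2 × 36.8 − 33.7 = 39.9

(33.8, 39.9)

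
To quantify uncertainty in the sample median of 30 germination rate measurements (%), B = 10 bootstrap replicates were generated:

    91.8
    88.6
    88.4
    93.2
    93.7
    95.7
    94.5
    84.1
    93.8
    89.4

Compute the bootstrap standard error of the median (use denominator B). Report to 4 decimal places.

Bootstrap SE is the standard deviation of the 10 replicate medians.
Mean of replicates: (91.8 + 88.6 + 88.4 + 93.2 + 93.7 + 95.7 + 94.5 + 84.1 + 93.8 + 89.4) / 10 = 913.20000 / 10 = 91.32000
Sum of squared deviations: (+0.48000)² + (−2.72000)² + (−2.92000)² + (+1.88000)² + (+2.38000)² + (+4.38000)² + (+3.18000)² + (−7.22000)² + (+2.48000)² + (−1.92000)² = 116.61600
Variance = 116.61600 / 10 = 11.66160
SE* = √11.66160

SE* = 3.4149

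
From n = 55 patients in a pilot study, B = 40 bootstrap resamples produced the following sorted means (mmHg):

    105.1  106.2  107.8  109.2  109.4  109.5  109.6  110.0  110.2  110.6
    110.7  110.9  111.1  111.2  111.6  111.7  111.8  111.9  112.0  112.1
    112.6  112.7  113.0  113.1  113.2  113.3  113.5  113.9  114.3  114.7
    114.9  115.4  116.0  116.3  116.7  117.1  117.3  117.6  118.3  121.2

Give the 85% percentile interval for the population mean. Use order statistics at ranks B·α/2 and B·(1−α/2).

(107.8, 117.3)

α = 0.15; lower rank = 40 × 0.075 = 3; upper rank = 40 × 0.925 = 37.
The 3rd smallest replicate is 107.8; the 37th is 117.3.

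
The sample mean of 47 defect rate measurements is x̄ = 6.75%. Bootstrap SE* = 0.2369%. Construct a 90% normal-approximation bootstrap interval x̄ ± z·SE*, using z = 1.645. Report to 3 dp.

Margin = 1.645 × 0.2369 = 0.3897
Interval: 6.75 ± 0.3897

(6.360, 7.140)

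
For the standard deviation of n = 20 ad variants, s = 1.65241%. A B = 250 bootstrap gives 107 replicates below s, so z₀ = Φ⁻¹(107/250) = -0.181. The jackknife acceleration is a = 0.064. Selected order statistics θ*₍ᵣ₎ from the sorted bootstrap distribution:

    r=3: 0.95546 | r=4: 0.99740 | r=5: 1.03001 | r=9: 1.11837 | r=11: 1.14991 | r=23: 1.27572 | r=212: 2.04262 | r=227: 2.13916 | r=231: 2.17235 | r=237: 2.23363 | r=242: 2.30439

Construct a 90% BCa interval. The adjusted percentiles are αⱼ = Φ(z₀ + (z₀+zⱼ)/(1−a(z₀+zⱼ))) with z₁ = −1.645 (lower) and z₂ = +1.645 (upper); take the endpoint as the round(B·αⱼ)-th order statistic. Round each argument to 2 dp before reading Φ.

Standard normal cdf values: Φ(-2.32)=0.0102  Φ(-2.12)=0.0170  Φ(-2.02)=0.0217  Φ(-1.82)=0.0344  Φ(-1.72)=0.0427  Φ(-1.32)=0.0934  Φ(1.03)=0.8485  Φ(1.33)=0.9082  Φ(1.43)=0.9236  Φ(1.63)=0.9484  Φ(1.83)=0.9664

(1.11837, 2.17235)

Lower: z₀ + z₁ = -0.181 + (-1.645) = -1.826; 1 − a(z₀+z₁) = 1 − (0.064)(-1.826) = 1.1169; argument = -0.181 + (-1.826)/1.1169 = -1.8159 → -1.82.
α₁ = Φ(-1.82) = 0.0344; rank = round(250 × 0.0344) = 9; θ*₍9₎ = 1.11837.
Upper: z₀ + z₂ = 1.464; 1 − a(z₀+z₂) = 0.9063; argument = 1.4344 → 1.43; α₂ = 0.9236; rank = 231; θ*₍231₎ = 2.17235.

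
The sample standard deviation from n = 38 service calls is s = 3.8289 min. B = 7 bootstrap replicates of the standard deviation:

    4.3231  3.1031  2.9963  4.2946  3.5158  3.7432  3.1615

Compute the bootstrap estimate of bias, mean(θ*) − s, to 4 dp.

mean(θ*) = (4.3231 + 3.1031 + 2.9963 + 4.2946 + 3.5158 + 3.7432 + 3.1615) / 7 = 3.59109
bias = 3.59109 − 3.8289

bias = −0.2378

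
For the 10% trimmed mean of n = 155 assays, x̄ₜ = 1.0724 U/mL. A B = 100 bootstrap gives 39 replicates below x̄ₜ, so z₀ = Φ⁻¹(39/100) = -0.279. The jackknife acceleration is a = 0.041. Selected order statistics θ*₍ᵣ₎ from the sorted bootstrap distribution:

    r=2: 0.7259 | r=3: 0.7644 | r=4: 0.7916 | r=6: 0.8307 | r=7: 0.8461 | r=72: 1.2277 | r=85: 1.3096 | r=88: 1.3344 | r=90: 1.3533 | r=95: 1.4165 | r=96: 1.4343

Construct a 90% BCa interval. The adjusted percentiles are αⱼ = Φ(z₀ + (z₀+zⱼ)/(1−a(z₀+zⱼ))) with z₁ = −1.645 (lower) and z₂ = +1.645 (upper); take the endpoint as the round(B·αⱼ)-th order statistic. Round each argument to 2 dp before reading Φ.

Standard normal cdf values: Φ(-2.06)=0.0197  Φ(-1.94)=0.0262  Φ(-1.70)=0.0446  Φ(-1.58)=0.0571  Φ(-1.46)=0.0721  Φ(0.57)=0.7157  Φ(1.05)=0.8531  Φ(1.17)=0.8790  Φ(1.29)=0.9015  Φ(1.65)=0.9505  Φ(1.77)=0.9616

(0.7259, 1.3344)

Lower: z₀ + z₁ = -0.279 + (-1.645) = -1.924; 1 − a(z₀+z₁) = 1 − (0.041)(-1.924) = 1.0789; argument = -0.279 + (-1.924)/1.0789 = -2.0623 → -2.06.
α₁ = Φ(-2.06) = 0.0197; rank = round(100 × 0.0197) = 2; θ*₍2₎ = 0.7259.
Upper: z₀ + z₂ = 1.366; 1 − a(z₀+z₂) = 0.9440; argument = 1.1680 → 1.17; α₂ = 0.8790; rank = 88; θ*₍88₎ = 1.3344.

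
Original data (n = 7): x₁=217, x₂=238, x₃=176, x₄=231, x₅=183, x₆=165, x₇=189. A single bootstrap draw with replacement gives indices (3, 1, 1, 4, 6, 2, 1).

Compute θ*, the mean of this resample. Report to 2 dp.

Resample values: 176, 217, 217, 231, 165, 238, 217.
Mean = (176 + 217 + 217 + 231 + 165 + 238 + 217) / 7 = 1461.0 / 7 = 208.71

θ* = 208.71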